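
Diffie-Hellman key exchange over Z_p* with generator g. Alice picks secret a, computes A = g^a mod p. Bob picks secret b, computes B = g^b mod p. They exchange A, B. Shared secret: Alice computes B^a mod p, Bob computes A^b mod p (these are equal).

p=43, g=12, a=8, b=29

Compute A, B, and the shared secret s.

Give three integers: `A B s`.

Answer: 14 29 31

Derivation:
A = 12^8 mod 43  (bits of 8 = 1000)
  bit 0 = 1: r = r^2 * 12 mod 43 = 1^2 * 12 = 1*12 = 12
  bit 1 = 0: r = r^2 mod 43 = 12^2 = 15
  bit 2 = 0: r = r^2 mod 43 = 15^2 = 10
  bit 3 = 0: r = r^2 mod 43 = 10^2 = 14
  -> A = 14
B = 12^29 mod 43  (bits of 29 = 11101)
  bit 0 = 1: r = r^2 * 12 mod 43 = 1^2 * 12 = 1*12 = 12
  bit 1 = 1: r = r^2 * 12 mod 43 = 12^2 * 12 = 15*12 = 8
  bit 2 = 1: r = r^2 * 12 mod 43 = 8^2 * 12 = 21*12 = 37
  bit 3 = 0: r = r^2 mod 43 = 37^2 = 36
  bit 4 = 1: r = r^2 * 12 mod 43 = 36^2 * 12 = 6*12 = 29
  -> B = 29
s = B^a = 29^8 mod 43  (bits of 8 = 1000)
  bit 0 = 1: r = r^2 * 29 mod 43 = 1^2 * 29 = 1*29 = 29
  bit 1 = 0: r = r^2 mod 43 = 29^2 = 24
  bit 2 = 0: r = r^2 mod 43 = 24^2 = 17
  bit 3 = 0: r = r^2 mod 43 = 17^2 = 31
  -> s = B^a = 31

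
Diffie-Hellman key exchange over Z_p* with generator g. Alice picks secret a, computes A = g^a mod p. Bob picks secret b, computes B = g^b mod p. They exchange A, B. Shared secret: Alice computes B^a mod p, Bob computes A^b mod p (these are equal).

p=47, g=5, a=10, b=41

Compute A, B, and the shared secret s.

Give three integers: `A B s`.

A = 5^10 mod 47  (bits of 10 = 1010)
  bit 0 = 1: r = r^2 * 5 mod 47 = 1^2 * 5 = 1*5 = 5
  bit 1 = 0: r = r^2 mod 47 = 5^2 = 25
  bit 2 = 1: r = r^2 * 5 mod 47 = 25^2 * 5 = 14*5 = 23
  bit 3 = 0: r = r^2 mod 47 = 23^2 = 12
  -> A = 12
B = 5^41 mod 47  (bits of 41 = 101001)
  bit 0 = 1: r = r^2 * 5 mod 47 = 1^2 * 5 = 1*5 = 5
  bit 1 = 0: r = r^2 mod 47 = 5^2 = 25
  bit 2 = 1: r = r^2 * 5 mod 47 = 25^2 * 5 = 14*5 = 23
  bit 3 = 0: r = r^2 mod 47 = 23^2 = 12
  bit 4 = 0: r = r^2 mod 47 = 12^2 = 3
  bit 5 = 1: r = r^2 * 5 mod 47 = 3^2 * 5 = 9*5 = 45
  -> B = 45
s = B^a = 45^10 mod 47  (bits of 10 = 1010)
  bit 0 = 1: r = r^2 * 45 mod 47 = 1^2 * 45 = 1*45 = 45
  bit 1 = 0: r = r^2 mod 47 = 45^2 = 4
  bit 2 = 1: r = r^2 * 45 mod 47 = 4^2 * 45 = 16*45 = 15
  bit 3 = 0: r = r^2 mod 47 = 15^2 = 37
  -> s = B^a = 37

Answer: 12 45 37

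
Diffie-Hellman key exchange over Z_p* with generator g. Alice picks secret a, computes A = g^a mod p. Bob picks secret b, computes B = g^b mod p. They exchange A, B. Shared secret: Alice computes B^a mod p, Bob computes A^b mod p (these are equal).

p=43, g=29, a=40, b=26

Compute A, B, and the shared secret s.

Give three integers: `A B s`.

A = 29^40 mod 43  (bits of 40 = 101000)
  bit 0 = 1: r = r^2 * 29 mod 43 = 1^2 * 29 = 1*29 = 29
  bit 1 = 0: r = r^2 mod 43 = 29^2 = 24
  bit 2 = 1: r = r^2 * 29 mod 43 = 24^2 * 29 = 17*29 = 20
  bit 3 = 0: r = r^2 mod 43 = 20^2 = 13
  bit 4 = 0: r = r^2 mod 43 = 13^2 = 40
  bit 5 = 0: r = r^2 mod 43 = 40^2 = 9
  -> A = 9
B = 29^26 mod 43  (bits of 26 = 11010)
  bit 0 = 1: r = r^2 * 29 mod 43 = 1^2 * 29 = 1*29 = 29
  bit 1 = 1: r = r^2 * 29 mod 43 = 29^2 * 29 = 24*29 = 8
  bit 2 = 0: r = r^2 mod 43 = 8^2 = 21
  bit 3 = 1: r = r^2 * 29 mod 43 = 21^2 * 29 = 11*29 = 18
  bit 4 = 0: r = r^2 mod 43 = 18^2 = 23
  -> B = 23
s = B^a = 23^40 mod 43  (bits of 40 = 101000)
  bit 0 = 1: r = r^2 * 23 mod 43 = 1^2 * 23 = 1*23 = 23
  bit 1 = 0: r = r^2 mod 43 = 23^2 = 13
  bit 2 = 1: r = r^2 * 23 mod 43 = 13^2 * 23 = 40*23 = 17
  bit 3 = 0: r = r^2 mod 43 = 17^2 = 31
  bit 4 = 0: r = r^2 mod 43 = 31^2 = 15
  bit 5 = 0: r = r^2 mod 43 = 15^2 = 10
  -> s = B^a = 10

Answer: 9 23 10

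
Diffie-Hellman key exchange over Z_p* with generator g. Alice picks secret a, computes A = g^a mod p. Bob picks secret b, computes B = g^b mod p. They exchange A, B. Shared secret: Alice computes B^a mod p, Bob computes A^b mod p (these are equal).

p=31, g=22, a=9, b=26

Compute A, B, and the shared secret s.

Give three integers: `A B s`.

A = 22^9 mod 31  (bits of 9 = 1001)
  bit 0 = 1: r = r^2 * 22 mod 31 = 1^2 * 22 = 1*22 = 22
  bit 1 = 0: r = r^2 mod 31 = 22^2 = 19
  bit 2 = 0: r = r^2 mod 31 = 19^2 = 20
  bit 3 = 1: r = r^2 * 22 mod 31 = 20^2 * 22 = 28*22 = 27
  -> A = 27
B = 22^26 mod 31  (bits of 26 = 11010)
  bit 0 = 1: r = r^2 * 22 mod 31 = 1^2 * 22 = 1*22 = 22
  bit 1 = 1: r = r^2 * 22 mod 31 = 22^2 * 22 = 19*22 = 15
  bit 2 = 0: r = r^2 mod 31 = 15^2 = 8
  bit 3 = 1: r = r^2 * 22 mod 31 = 8^2 * 22 = 2*22 = 13
  bit 4 = 0: r = r^2 mod 31 = 13^2 = 14
  -> B = 14
s = B^a = 14^9 mod 31  (bits of 9 = 1001)
  bit 0 = 1: r = r^2 * 14 mod 31 = 1^2 * 14 = 1*14 = 14
  bit 1 = 0: r = r^2 mod 31 = 14^2 = 10
  bit 2 = 0: r = r^2 mod 31 = 10^2 = 7
  bit 3 = 1: r = r^2 * 14 mod 31 = 7^2 * 14 = 18*14 = 4
  -> s = B^a = 4

Answer: 27 14 4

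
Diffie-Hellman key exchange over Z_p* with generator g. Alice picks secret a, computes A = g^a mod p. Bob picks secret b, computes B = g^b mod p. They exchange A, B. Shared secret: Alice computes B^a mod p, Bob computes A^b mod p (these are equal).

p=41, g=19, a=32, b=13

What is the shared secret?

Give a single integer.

A = 19^32 mod 41  (bits of 32 = 100000)
  bit 0 = 1: r = r^2 * 19 mod 41 = 1^2 * 19 = 1*19 = 19
  bit 1 = 0: r = r^2 mod 41 = 19^2 = 33
  bit 2 = 0: r = r^2 mod 41 = 33^2 = 23
  bit 3 = 0: r = r^2 mod 41 = 23^2 = 37
  bit 4 = 0: r = r^2 mod 41 = 37^2 = 16
  bit 5 = 0: r = r^2 mod 41 = 16^2 = 10
  -> A = 10
B = 19^13 mod 41  (bits of 13 = 1101)
  bit 0 = 1: r = r^2 * 19 mod 41 = 1^2 * 19 = 1*19 = 19
  bit 1 = 1: r = r^2 * 19 mod 41 = 19^2 * 19 = 33*19 = 12
  bit 2 = 0: r = r^2 mod 41 = 12^2 = 21
  bit 3 = 1: r = r^2 * 19 mod 41 = 21^2 * 19 = 31*19 = 15
  -> B = 15
s = B^a = 15^32 mod 41  (bits of 32 = 100000)
  bit 0 = 1: r = r^2 * 15 mod 41 = 1^2 * 15 = 1*15 = 15
  bit 1 = 0: r = r^2 mod 41 = 15^2 = 20
  bit 2 = 0: r = r^2 mod 41 = 20^2 = 31
  bit 3 = 0: r = r^2 mod 41 = 31^2 = 18
  bit 4 = 0: r = r^2 mod 41 = 18^2 = 37
  bit 5 = 0: r = r^2 mod 41 = 37^2 = 16
  -> s = B^a = 16

Answer: 16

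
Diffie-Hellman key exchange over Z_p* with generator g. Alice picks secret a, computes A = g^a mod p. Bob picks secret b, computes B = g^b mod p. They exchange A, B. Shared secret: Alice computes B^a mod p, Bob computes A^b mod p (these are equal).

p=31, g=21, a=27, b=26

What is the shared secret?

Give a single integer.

Answer: 4

Derivation:
A = 21^27 mod 31  (bits of 27 = 11011)
  bit 0 = 1: r = r^2 * 21 mod 31 = 1^2 * 21 = 1*21 = 21
  bit 1 = 1: r = r^2 * 21 mod 31 = 21^2 * 21 = 7*21 = 23
  bit 2 = 0: r = r^2 mod 31 = 23^2 = 2
  bit 3 = 1: r = r^2 * 21 mod 31 = 2^2 * 21 = 4*21 = 22
  bit 4 = 1: r = r^2 * 21 mod 31 = 22^2 * 21 = 19*21 = 27
  -> A = 27
B = 21^26 mod 31  (bits of 26 = 11010)
  bit 0 = 1: r = r^2 * 21 mod 31 = 1^2 * 21 = 1*21 = 21
  bit 1 = 1: r = r^2 * 21 mod 31 = 21^2 * 21 = 7*21 = 23
  bit 2 = 0: r = r^2 mod 31 = 23^2 = 2
  bit 3 = 1: r = r^2 * 21 mod 31 = 2^2 * 21 = 4*21 = 22
  bit 4 = 0: r = r^2 mod 31 = 22^2 = 19
  -> B = 19
s = B^a = 19^27 mod 31  (bits of 27 = 11011)
  bit 0 = 1: r = r^2 * 19 mod 31 = 1^2 * 19 = 1*19 = 19
  bit 1 = 1: r = r^2 * 19 mod 31 = 19^2 * 19 = 20*19 = 8
  bit 2 = 0: r = r^2 mod 31 = 8^2 = 2
  bit 3 = 1: r = r^2 * 19 mod 31 = 2^2 * 19 = 4*19 = 14
  bit 4 = 1: r = r^2 * 19 mod 31 = 14^2 * 19 = 10*19 = 4
  -> s = B^a = 4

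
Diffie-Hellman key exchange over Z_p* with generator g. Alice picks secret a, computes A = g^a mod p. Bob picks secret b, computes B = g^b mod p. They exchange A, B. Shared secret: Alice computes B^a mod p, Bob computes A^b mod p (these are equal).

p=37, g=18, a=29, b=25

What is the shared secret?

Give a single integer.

A = 18^29 mod 37  (bits of 29 = 11101)
  bit 0 = 1: r = r^2 * 18 mod 37 = 1^2 * 18 = 1*18 = 18
  bit 1 = 1: r = r^2 * 18 mod 37 = 18^2 * 18 = 28*18 = 23
  bit 2 = 1: r = r^2 * 18 mod 37 = 23^2 * 18 = 11*18 = 13
  bit 3 = 0: r = r^2 mod 37 = 13^2 = 21
  bit 4 = 1: r = r^2 * 18 mod 37 = 21^2 * 18 = 34*18 = 20
  -> A = 20
B = 18^25 mod 37  (bits of 25 = 11001)
  bit 0 = 1: r = r^2 * 18 mod 37 = 1^2 * 18 = 1*18 = 18
  bit 1 = 1: r = r^2 * 18 mod 37 = 18^2 * 18 = 28*18 = 23
  bit 2 = 0: r = r^2 mod 37 = 23^2 = 11
  bit 3 = 0: r = r^2 mod 37 = 11^2 = 10
  bit 4 = 1: r = r^2 * 18 mod 37 = 10^2 * 18 = 26*18 = 24
  -> B = 24
s = B^a = 24^29 mod 37  (bits of 29 = 11101)
  bit 0 = 1: r = r^2 * 24 mod 37 = 1^2 * 24 = 1*24 = 24
  bit 1 = 1: r = r^2 * 24 mod 37 = 24^2 * 24 = 21*24 = 23
  bit 2 = 1: r = r^2 * 24 mod 37 = 23^2 * 24 = 11*24 = 5
  bit 3 = 0: r = r^2 mod 37 = 5^2 = 25
  bit 4 = 1: r = r^2 * 24 mod 37 = 25^2 * 24 = 33*24 = 15
  -> s = B^a = 15

Answer: 15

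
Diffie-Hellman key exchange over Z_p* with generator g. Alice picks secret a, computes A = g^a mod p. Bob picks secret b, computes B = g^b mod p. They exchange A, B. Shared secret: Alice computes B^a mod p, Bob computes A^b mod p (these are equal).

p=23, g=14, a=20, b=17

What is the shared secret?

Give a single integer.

Answer: 18

Derivation:
A = 14^20 mod 23  (bits of 20 = 10100)
  bit 0 = 1: r = r^2 * 14 mod 23 = 1^2 * 14 = 1*14 = 14
  bit 1 = 0: r = r^2 mod 23 = 14^2 = 12
  bit 2 = 1: r = r^2 * 14 mod 23 = 12^2 * 14 = 6*14 = 15
  bit 3 = 0: r = r^2 mod 23 = 15^2 = 18
  bit 4 = 0: r = r^2 mod 23 = 18^2 = 2
  -> A = 2
B = 14^17 mod 23  (bits of 17 = 10001)
  bit 0 = 1: r = r^2 * 14 mod 23 = 1^2 * 14 = 1*14 = 14
  bit 1 = 0: r = r^2 mod 23 = 14^2 = 12
  bit 2 = 0: r = r^2 mod 23 = 12^2 = 6
  bit 3 = 0: r = r^2 mod 23 = 6^2 = 13
  bit 4 = 1: r = r^2 * 14 mod 23 = 13^2 * 14 = 8*14 = 20
  -> B = 20
s = B^a = 20^20 mod 23  (bits of 20 = 10100)
  bit 0 = 1: r = r^2 * 20 mod 23 = 1^2 * 20 = 1*20 = 20
  bit 1 = 0: r = r^2 mod 23 = 20^2 = 9
  bit 2 = 1: r = r^2 * 20 mod 23 = 9^2 * 20 = 12*20 = 10
  bit 3 = 0: r = r^2 mod 23 = 10^2 = 8
  bit 4 = 0: r = r^2 mod 23 = 8^2 = 18
  -> s = B^a = 18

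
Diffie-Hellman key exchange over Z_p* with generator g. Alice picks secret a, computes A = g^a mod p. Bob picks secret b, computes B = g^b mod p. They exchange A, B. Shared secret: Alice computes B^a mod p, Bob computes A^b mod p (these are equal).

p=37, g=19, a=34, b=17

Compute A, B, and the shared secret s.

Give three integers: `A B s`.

A = 19^34 mod 37  (bits of 34 = 100010)
  bit 0 = 1: r = r^2 * 19 mod 37 = 1^2 * 19 = 1*19 = 19
  bit 1 = 0: r = r^2 mod 37 = 19^2 = 28
  bit 2 = 0: r = r^2 mod 37 = 28^2 = 7
  bit 3 = 0: r = r^2 mod 37 = 7^2 = 12
  bit 4 = 1: r = r^2 * 19 mod 37 = 12^2 * 19 = 33*19 = 35
  bit 5 = 0: r = r^2 mod 37 = 35^2 = 4
  -> A = 4
B = 19^17 mod 37  (bits of 17 = 10001)
  bit 0 = 1: r = r^2 * 19 mod 37 = 1^2 * 19 = 1*19 = 19
  bit 1 = 0: r = r^2 mod 37 = 19^2 = 28
  bit 2 = 0: r = r^2 mod 37 = 28^2 = 7
  bit 3 = 0: r = r^2 mod 37 = 7^2 = 12
  bit 4 = 1: r = r^2 * 19 mod 37 = 12^2 * 19 = 33*19 = 35
  -> B = 35
s = B^a = 35^34 mod 37  (bits of 34 = 100010)
  bit 0 = 1: r = r^2 * 35 mod 37 = 1^2 * 35 = 1*35 = 35
  bit 1 = 0: r = r^2 mod 37 = 35^2 = 4
  bit 2 = 0: r = r^2 mod 37 = 4^2 = 16
  bit 3 = 0: r = r^2 mod 37 = 16^2 = 34
  bit 4 = 1: r = r^2 * 35 mod 37 = 34^2 * 35 = 9*35 = 19
  bit 5 = 0: r = r^2 mod 37 = 19^2 = 28
  -> s = B^a = 28

Answer: 4 35 28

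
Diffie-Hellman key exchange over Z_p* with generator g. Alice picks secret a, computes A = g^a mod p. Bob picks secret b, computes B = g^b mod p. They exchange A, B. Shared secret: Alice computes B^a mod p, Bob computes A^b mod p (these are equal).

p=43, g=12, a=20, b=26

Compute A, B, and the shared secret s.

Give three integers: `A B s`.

Answer: 25 9 24

Derivation:
A = 12^20 mod 43  (bits of 20 = 10100)
  bit 0 = 1: r = r^2 * 12 mod 43 = 1^2 * 12 = 1*12 = 12
  bit 1 = 0: r = r^2 mod 43 = 12^2 = 15
  bit 2 = 1: r = r^2 * 12 mod 43 = 15^2 * 12 = 10*12 = 34
  bit 3 = 0: r = r^2 mod 43 = 34^2 = 38
  bit 4 = 0: r = r^2 mod 43 = 38^2 = 25
  -> A = 25
B = 12^26 mod 43  (bits of 26 = 11010)
  bit 0 = 1: r = r^2 * 12 mod 43 = 1^2 * 12 = 1*12 = 12
  bit 1 = 1: r = r^2 * 12 mod 43 = 12^2 * 12 = 15*12 = 8
  bit 2 = 0: r = r^2 mod 43 = 8^2 = 21
  bit 3 = 1: r = r^2 * 12 mod 43 = 21^2 * 12 = 11*12 = 3
  bit 4 = 0: r = r^2 mod 43 = 3^2 = 9
  -> B = 9
s = B^a = 9^20 mod 43  (bits of 20 = 10100)
  bit 0 = 1: r = r^2 * 9 mod 43 = 1^2 * 9 = 1*9 = 9
  bit 1 = 0: r = r^2 mod 43 = 9^2 = 38
  bit 2 = 1: r = r^2 * 9 mod 43 = 38^2 * 9 = 25*9 = 10
  bit 3 = 0: r = r^2 mod 43 = 10^2 = 14
  bit 4 = 0: r = r^2 mod 43 = 14^2 = 24
  -> s = B^a = 24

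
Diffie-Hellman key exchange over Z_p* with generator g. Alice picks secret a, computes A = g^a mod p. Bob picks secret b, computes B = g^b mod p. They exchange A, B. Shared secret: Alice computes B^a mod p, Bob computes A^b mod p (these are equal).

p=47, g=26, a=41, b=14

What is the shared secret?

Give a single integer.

Answer: 9

Derivation:
A = 26^41 mod 47  (bits of 41 = 101001)
  bit 0 = 1: r = r^2 * 26 mod 47 = 1^2 * 26 = 1*26 = 26
  bit 1 = 0: r = r^2 mod 47 = 26^2 = 18
  bit 2 = 1: r = r^2 * 26 mod 47 = 18^2 * 26 = 42*26 = 11
  bit 3 = 0: r = r^2 mod 47 = 11^2 = 27
  bit 4 = 0: r = r^2 mod 47 = 27^2 = 24
  bit 5 = 1: r = r^2 * 26 mod 47 = 24^2 * 26 = 12*26 = 30
  -> A = 30
B = 26^14 mod 47  (bits of 14 = 1110)
  bit 0 = 1: r = r^2 * 26 mod 47 = 1^2 * 26 = 1*26 = 26
  bit 1 = 1: r = r^2 * 26 mod 47 = 26^2 * 26 = 18*26 = 45
  bit 2 = 1: r = r^2 * 26 mod 47 = 45^2 * 26 = 4*26 = 10
  bit 3 = 0: r = r^2 mod 47 = 10^2 = 6
  -> B = 6
s = B^a = 6^41 mod 47  (bits of 41 = 101001)
  bit 0 = 1: r = r^2 * 6 mod 47 = 1^2 * 6 = 1*6 = 6
  bit 1 = 0: r = r^2 mod 47 = 6^2 = 36
  bit 2 = 1: r = r^2 * 6 mod 47 = 36^2 * 6 = 27*6 = 21
  bit 3 = 0: r = r^2 mod 47 = 21^2 = 18
  bit 4 = 0: r = r^2 mod 47 = 18^2 = 42
  bit 5 = 1: r = r^2 * 6 mod 47 = 42^2 * 6 = 25*6 = 9
  -> s = B^a = 9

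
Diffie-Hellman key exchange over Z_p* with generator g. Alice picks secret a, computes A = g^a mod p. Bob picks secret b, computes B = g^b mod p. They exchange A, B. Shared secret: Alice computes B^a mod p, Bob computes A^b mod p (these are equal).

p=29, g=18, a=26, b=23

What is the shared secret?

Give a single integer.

A = 18^26 mod 29  (bits of 26 = 11010)
  bit 0 = 1: r = r^2 * 18 mod 29 = 1^2 * 18 = 1*18 = 18
  bit 1 = 1: r = r^2 * 18 mod 29 = 18^2 * 18 = 5*18 = 3
  bit 2 = 0: r = r^2 mod 29 = 3^2 = 9
  bit 3 = 1: r = r^2 * 18 mod 29 = 9^2 * 18 = 23*18 = 8
  bit 4 = 0: r = r^2 mod 29 = 8^2 = 6
  -> A = 6
B = 18^23 mod 29  (bits of 23 = 10111)
  bit 0 = 1: r = r^2 * 18 mod 29 = 1^2 * 18 = 1*18 = 18
  bit 1 = 0: r = r^2 mod 29 = 18^2 = 5
  bit 2 = 1: r = r^2 * 18 mod 29 = 5^2 * 18 = 25*18 = 15
  bit 3 = 1: r = r^2 * 18 mod 29 = 15^2 * 18 = 22*18 = 19
  bit 4 = 1: r = r^2 * 18 mod 29 = 19^2 * 18 = 13*18 = 2
  -> B = 2
s = B^a = 2^26 mod 29  (bits of 26 = 11010)
  bit 0 = 1: r = r^2 * 2 mod 29 = 1^2 * 2 = 1*2 = 2
  bit 1 = 1: r = r^2 * 2 mod 29 = 2^2 * 2 = 4*2 = 8
  bit 2 = 0: r = r^2 mod 29 = 8^2 = 6
  bit 3 = 1: r = r^2 * 2 mod 29 = 6^2 * 2 = 7*2 = 14
  bit 4 = 0: r = r^2 mod 29 = 14^2 = 22
  -> s = B^a = 22

Answer: 22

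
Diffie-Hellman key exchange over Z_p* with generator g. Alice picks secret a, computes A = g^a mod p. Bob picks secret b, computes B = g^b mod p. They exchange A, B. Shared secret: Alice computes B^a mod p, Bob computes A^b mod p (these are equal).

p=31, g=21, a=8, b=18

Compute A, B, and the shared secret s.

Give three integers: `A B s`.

Answer: 14 8 16

Derivation:
A = 21^8 mod 31  (bits of 8 = 1000)
  bit 0 = 1: r = r^2 * 21 mod 31 = 1^2 * 21 = 1*21 = 21
  bit 1 = 0: r = r^2 mod 31 = 21^2 = 7
  bit 2 = 0: r = r^2 mod 31 = 7^2 = 18
  bit 3 = 0: r = r^2 mod 31 = 18^2 = 14
  -> A = 14
B = 21^18 mod 31  (bits of 18 = 10010)
  bit 0 = 1: r = r^2 * 21 mod 31 = 1^2 * 21 = 1*21 = 21
  bit 1 = 0: r = r^2 mod 31 = 21^2 = 7
  bit 2 = 0: r = r^2 mod 31 = 7^2 = 18
  bit 3 = 1: r = r^2 * 21 mod 31 = 18^2 * 21 = 14*21 = 15
  bit 4 = 0: r = r^2 mod 31 = 15^2 = 8
  -> B = 8
s = B^a = 8^8 mod 31  (bits of 8 = 1000)
  bit 0 = 1: r = r^2 * 8 mod 31 = 1^2 * 8 = 1*8 = 8
  bit 1 = 0: r = r^2 mod 31 = 8^2 = 2
  bit 2 = 0: r = r^2 mod 31 = 2^2 = 4
  bit 3 = 0: r = r^2 mod 31 = 4^2 = 16
  -> s = B^a = 16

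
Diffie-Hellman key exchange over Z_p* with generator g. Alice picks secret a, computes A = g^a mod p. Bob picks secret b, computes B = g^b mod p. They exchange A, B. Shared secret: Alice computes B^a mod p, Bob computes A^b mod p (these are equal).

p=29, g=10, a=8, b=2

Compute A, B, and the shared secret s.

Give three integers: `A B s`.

A = 10^8 mod 29  (bits of 8 = 1000)
  bit 0 = 1: r = r^2 * 10 mod 29 = 1^2 * 10 = 1*10 = 10
  bit 1 = 0: r = r^2 mod 29 = 10^2 = 13
  bit 2 = 0: r = r^2 mod 29 = 13^2 = 24
  bit 3 = 0: r = r^2 mod 29 = 24^2 = 25
  -> A = 25
B = 10^2 mod 29  (bits of 2 = 10)
  bit 0 = 1: r = r^2 * 10 mod 29 = 1^2 * 10 = 1*10 = 10
  bit 1 = 0: r = r^2 mod 29 = 10^2 = 13
  -> B = 13
s = B^a = 13^8 mod 29  (bits of 8 = 1000)
  bit 0 = 1: r = r^2 * 13 mod 29 = 1^2 * 13 = 1*13 = 13
  bit 1 = 0: r = r^2 mod 29 = 13^2 = 24
  bit 2 = 0: r = r^2 mod 29 = 24^2 = 25
  bit 3 = 0: r = r^2 mod 29 = 25^2 = 16
  -> s = B^a = 16

Answer: 25 13 16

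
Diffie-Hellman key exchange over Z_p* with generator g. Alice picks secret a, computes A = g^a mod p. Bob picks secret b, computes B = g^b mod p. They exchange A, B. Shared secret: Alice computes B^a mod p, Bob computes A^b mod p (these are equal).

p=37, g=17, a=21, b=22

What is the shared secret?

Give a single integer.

A = 17^21 mod 37  (bits of 21 = 10101)
  bit 0 = 1: r = r^2 * 17 mod 37 = 1^2 * 17 = 1*17 = 17
  bit 1 = 0: r = r^2 mod 37 = 17^2 = 30
  bit 2 = 1: r = r^2 * 17 mod 37 = 30^2 * 17 = 12*17 = 19
  bit 3 = 0: r = r^2 mod 37 = 19^2 = 28
  bit 4 = 1: r = r^2 * 17 mod 37 = 28^2 * 17 = 7*17 = 8
  -> A = 8
B = 17^22 mod 37  (bits of 22 = 10110)
  bit 0 = 1: r = r^2 * 17 mod 37 = 1^2 * 17 = 1*17 = 17
  bit 1 = 0: r = r^2 mod 37 = 17^2 = 30
  bit 2 = 1: r = r^2 * 17 mod 37 = 30^2 * 17 = 12*17 = 19
  bit 3 = 1: r = r^2 * 17 mod 37 = 19^2 * 17 = 28*17 = 32
  bit 4 = 0: r = r^2 mod 37 = 32^2 = 25
  -> B = 25
s = B^a = 25^21 mod 37  (bits of 21 = 10101)
  bit 0 = 1: r = r^2 * 25 mod 37 = 1^2 * 25 = 1*25 = 25
  bit 1 = 0: r = r^2 mod 37 = 25^2 = 33
  bit 2 = 1: r = r^2 * 25 mod 37 = 33^2 * 25 = 16*25 = 30
  bit 3 = 0: r = r^2 mod 37 = 30^2 = 12
  bit 4 = 1: r = r^2 * 25 mod 37 = 12^2 * 25 = 33*25 = 11
  -> s = B^a = 11

Answer: 11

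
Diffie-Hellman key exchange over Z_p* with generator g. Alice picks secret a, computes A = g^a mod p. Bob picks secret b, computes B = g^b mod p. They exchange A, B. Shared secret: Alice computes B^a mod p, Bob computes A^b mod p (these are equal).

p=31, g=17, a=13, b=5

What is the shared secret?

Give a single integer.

A = 17^13 mod 31  (bits of 13 = 1101)
  bit 0 = 1: r = r^2 * 17 mod 31 = 1^2 * 17 = 1*17 = 17
  bit 1 = 1: r = r^2 * 17 mod 31 = 17^2 * 17 = 10*17 = 15
  bit 2 = 0: r = r^2 mod 31 = 15^2 = 8
  bit 3 = 1: r = r^2 * 17 mod 31 = 8^2 * 17 = 2*17 = 3
  -> A = 3
B = 17^5 mod 31  (bits of 5 = 101)
  bit 0 = 1: r = r^2 * 17 mod 31 = 1^2 * 17 = 1*17 = 17
  bit 1 = 0: r = r^2 mod 31 = 17^2 = 10
  bit 2 = 1: r = r^2 * 17 mod 31 = 10^2 * 17 = 7*17 = 26
  -> B = 26
s = B^a = 26^13 mod 31  (bits of 13 = 1101)
  bit 0 = 1: r = r^2 * 26 mod 31 = 1^2 * 26 = 1*26 = 26
  bit 1 = 1: r = r^2 * 26 mod 31 = 26^2 * 26 = 25*26 = 30
  bit 2 = 0: r = r^2 mod 31 = 30^2 = 1
  bit 3 = 1: r = r^2 * 26 mod 31 = 1^2 * 26 = 1*26 = 26
  -> s = B^a = 26

Answer: 26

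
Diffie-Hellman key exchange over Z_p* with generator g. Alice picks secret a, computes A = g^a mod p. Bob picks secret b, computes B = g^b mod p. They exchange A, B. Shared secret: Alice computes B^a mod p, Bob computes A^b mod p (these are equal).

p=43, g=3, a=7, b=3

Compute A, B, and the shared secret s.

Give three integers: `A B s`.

A = 3^7 mod 43  (bits of 7 = 111)
  bit 0 = 1: r = r^2 * 3 mod 43 = 1^2 * 3 = 1*3 = 3
  bit 1 = 1: r = r^2 * 3 mod 43 = 3^2 * 3 = 9*3 = 27
  bit 2 = 1: r = r^2 * 3 mod 43 = 27^2 * 3 = 41*3 = 37
  -> A = 37
B = 3^3 mod 43  (bits of 3 = 11)
  bit 0 = 1: r = r^2 * 3 mod 43 = 1^2 * 3 = 1*3 = 3
  bit 1 = 1: r = r^2 * 3 mod 43 = 3^2 * 3 = 9*3 = 27
  -> B = 27
s = B^a = 27^7 mod 43  (bits of 7 = 111)
  bit 0 = 1: r = r^2 * 27 mod 43 = 1^2 * 27 = 1*27 = 27
  bit 1 = 1: r = r^2 * 27 mod 43 = 27^2 * 27 = 41*27 = 32
  bit 2 = 1: r = r^2 * 27 mod 43 = 32^2 * 27 = 35*27 = 42
  -> s = B^a = 42

Answer: 37 27 42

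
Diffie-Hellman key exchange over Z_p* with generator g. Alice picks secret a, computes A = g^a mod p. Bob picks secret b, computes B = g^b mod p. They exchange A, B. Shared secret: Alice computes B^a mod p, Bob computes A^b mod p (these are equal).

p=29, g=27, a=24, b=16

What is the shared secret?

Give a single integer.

Answer: 23

Derivation:
A = 27^24 mod 29  (bits of 24 = 11000)
  bit 0 = 1: r = r^2 * 27 mod 29 = 1^2 * 27 = 1*27 = 27
  bit 1 = 1: r = r^2 * 27 mod 29 = 27^2 * 27 = 4*27 = 21
  bit 2 = 0: r = r^2 mod 29 = 21^2 = 6
  bit 3 = 0: r = r^2 mod 29 = 6^2 = 7
  bit 4 = 0: r = r^2 mod 29 = 7^2 = 20
  -> A = 20
B = 27^16 mod 29  (bits of 16 = 10000)
  bit 0 = 1: r = r^2 * 27 mod 29 = 1^2 * 27 = 1*27 = 27
  bit 1 = 0: r = r^2 mod 29 = 27^2 = 4
  bit 2 = 0: r = r^2 mod 29 = 4^2 = 16
  bit 3 = 0: r = r^2 mod 29 = 16^2 = 24
  bit 4 = 0: r = r^2 mod 29 = 24^2 = 25
  -> B = 25
s = B^a = 25^24 mod 29  (bits of 24 = 11000)
  bit 0 = 1: r = r^2 * 25 mod 29 = 1^2 * 25 = 1*25 = 25
  bit 1 = 1: r = r^2 * 25 mod 29 = 25^2 * 25 = 16*25 = 23
  bit 2 = 0: r = r^2 mod 29 = 23^2 = 7
  bit 3 = 0: r = r^2 mod 29 = 7^2 = 20
  bit 4 = 0: r = r^2 mod 29 = 20^2 = 23
  -> s = B^a = 23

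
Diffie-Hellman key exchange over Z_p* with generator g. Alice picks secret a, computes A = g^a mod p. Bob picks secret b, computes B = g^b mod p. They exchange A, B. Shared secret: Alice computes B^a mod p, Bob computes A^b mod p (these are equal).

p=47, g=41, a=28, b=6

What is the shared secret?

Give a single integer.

Answer: 4

Derivation:
A = 41^28 mod 47  (bits of 28 = 11100)
  bit 0 = 1: r = r^2 * 41 mod 47 = 1^2 * 41 = 1*41 = 41
  bit 1 = 1: r = r^2 * 41 mod 47 = 41^2 * 41 = 36*41 = 19
  bit 2 = 1: r = r^2 * 41 mod 47 = 19^2 * 41 = 32*41 = 43
  bit 3 = 0: r = r^2 mod 47 = 43^2 = 16
  bit 4 = 0: r = r^2 mod 47 = 16^2 = 21
  -> A = 21
B = 41^6 mod 47  (bits of 6 = 110)
  bit 0 = 1: r = r^2 * 41 mod 47 = 1^2 * 41 = 1*41 = 41
  bit 1 = 1: r = r^2 * 41 mod 47 = 41^2 * 41 = 36*41 = 19
  bit 2 = 0: r = r^2 mod 47 = 19^2 = 32
  -> B = 32
s = B^a = 32^28 mod 47  (bits of 28 = 11100)
  bit 0 = 1: r = r^2 * 32 mod 47 = 1^2 * 32 = 1*32 = 32
  bit 1 = 1: r = r^2 * 32 mod 47 = 32^2 * 32 = 37*32 = 9
  bit 2 = 1: r = r^2 * 32 mod 47 = 9^2 * 32 = 34*32 = 7
  bit 3 = 0: r = r^2 mod 47 = 7^2 = 2
  bit 4 = 0: r = r^2 mod 47 = 2^2 = 4
  -> s = B^a = 4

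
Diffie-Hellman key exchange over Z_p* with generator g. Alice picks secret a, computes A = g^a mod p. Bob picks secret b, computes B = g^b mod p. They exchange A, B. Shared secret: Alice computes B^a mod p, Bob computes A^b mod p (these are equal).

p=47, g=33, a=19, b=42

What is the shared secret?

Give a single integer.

Answer: 2

Derivation:
A = 33^19 mod 47  (bits of 19 = 10011)
  bit 0 = 1: r = r^2 * 33 mod 47 = 1^2 * 33 = 1*33 = 33
  bit 1 = 0: r = r^2 mod 47 = 33^2 = 8
  bit 2 = 0: r = r^2 mod 47 = 8^2 = 17
  bit 3 = 1: r = r^2 * 33 mod 47 = 17^2 * 33 = 7*33 = 43
  bit 4 = 1: r = r^2 * 33 mod 47 = 43^2 * 33 = 16*33 = 11
  -> A = 11
B = 33^42 mod 47  (bits of 42 = 101010)
  bit 0 = 1: r = r^2 * 33 mod 47 = 1^2 * 33 = 1*33 = 33
  bit 1 = 0: r = r^2 mod 47 = 33^2 = 8
  bit 2 = 1: r = r^2 * 33 mod 47 = 8^2 * 33 = 17*33 = 44
  bit 3 = 0: r = r^2 mod 47 = 44^2 = 9
  bit 4 = 1: r = r^2 * 33 mod 47 = 9^2 * 33 = 34*33 = 41
  bit 5 = 0: r = r^2 mod 47 = 41^2 = 36
  -> B = 36
s = B^a = 36^19 mod 47  (bits of 19 = 10011)
  bit 0 = 1: r = r^2 * 36 mod 47 = 1^2 * 36 = 1*36 = 36
  bit 1 = 0: r = r^2 mod 47 = 36^2 = 27
  bit 2 = 0: r = r^2 mod 47 = 27^2 = 24
  bit 3 = 1: r = r^2 * 36 mod 47 = 24^2 * 36 = 12*36 = 9
  bit 4 = 1: r = r^2 * 36 mod 47 = 9^2 * 36 = 34*36 = 2
  -> s = B^a = 2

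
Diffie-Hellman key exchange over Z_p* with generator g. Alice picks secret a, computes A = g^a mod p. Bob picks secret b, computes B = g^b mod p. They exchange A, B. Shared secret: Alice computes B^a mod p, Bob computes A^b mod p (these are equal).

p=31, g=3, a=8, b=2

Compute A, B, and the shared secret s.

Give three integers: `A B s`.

Answer: 20 9 28

Derivation:
A = 3^8 mod 31  (bits of 8 = 1000)
  bit 0 = 1: r = r^2 * 3 mod 31 = 1^2 * 3 = 1*3 = 3
  bit 1 = 0: r = r^2 mod 31 = 3^2 = 9
  bit 2 = 0: r = r^2 mod 31 = 9^2 = 19
  bit 3 = 0: r = r^2 mod 31 = 19^2 = 20
  -> A = 20
B = 3^2 mod 31  (bits of 2 = 10)
  bit 0 = 1: r = r^2 * 3 mod 31 = 1^2 * 3 = 1*3 = 3
  bit 1 = 0: r = r^2 mod 31 = 3^2 = 9
  -> B = 9
s = B^a = 9^8 mod 31  (bits of 8 = 1000)
  bit 0 = 1: r = r^2 * 9 mod 31 = 1^2 * 9 = 1*9 = 9
  bit 1 = 0: r = r^2 mod 31 = 9^2 = 19
  bit 2 = 0: r = r^2 mod 31 = 19^2 = 20
  bit 3 = 0: r = r^2 mod 31 = 20^2 = 28
  -> s = B^a = 28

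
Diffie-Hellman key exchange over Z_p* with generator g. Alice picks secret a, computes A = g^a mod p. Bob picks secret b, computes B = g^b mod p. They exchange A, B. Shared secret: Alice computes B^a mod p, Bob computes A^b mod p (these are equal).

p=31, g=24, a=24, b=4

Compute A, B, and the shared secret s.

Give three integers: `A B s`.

A = 24^24 mod 31  (bits of 24 = 11000)
  bit 0 = 1: r = r^2 * 24 mod 31 = 1^2 * 24 = 1*24 = 24
  bit 1 = 1: r = r^2 * 24 mod 31 = 24^2 * 24 = 18*24 = 29
  bit 2 = 0: r = r^2 mod 31 = 29^2 = 4
  bit 3 = 0: r = r^2 mod 31 = 4^2 = 16
  bit 4 = 0: r = r^2 mod 31 = 16^2 = 8
  -> A = 8
B = 24^4 mod 31  (bits of 4 = 100)
  bit 0 = 1: r = r^2 * 24 mod 31 = 1^2 * 24 = 1*24 = 24
  bit 1 = 0: r = r^2 mod 31 = 24^2 = 18
  bit 2 = 0: r = r^2 mod 31 = 18^2 = 14
  -> B = 14
s = B^a = 14^24 mod 31  (bits of 24 = 11000)
  bit 0 = 1: r = r^2 * 14 mod 31 = 1^2 * 14 = 1*14 = 14
  bit 1 = 1: r = r^2 * 14 mod 31 = 14^2 * 14 = 10*14 = 16
  bit 2 = 0: r = r^2 mod 31 = 16^2 = 8
  bit 3 = 0: r = r^2 mod 31 = 8^2 = 2
  bit 4 = 0: r = r^2 mod 31 = 2^2 = 4
  -> s = B^a = 4

Answer: 8 14 4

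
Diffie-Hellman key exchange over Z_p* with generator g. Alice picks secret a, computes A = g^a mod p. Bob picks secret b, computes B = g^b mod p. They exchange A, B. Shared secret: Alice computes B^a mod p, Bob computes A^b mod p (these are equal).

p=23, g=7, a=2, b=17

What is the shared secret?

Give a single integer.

Answer: 16

Derivation:
A = 7^2 mod 23  (bits of 2 = 10)
  bit 0 = 1: r = r^2 * 7 mod 23 = 1^2 * 7 = 1*7 = 7
  bit 1 = 0: r = r^2 mod 23 = 7^2 = 3
  -> A = 3
B = 7^17 mod 23  (bits of 17 = 10001)
  bit 0 = 1: r = r^2 * 7 mod 23 = 1^2 * 7 = 1*7 = 7
  bit 1 = 0: r = r^2 mod 23 = 7^2 = 3
  bit 2 = 0: r = r^2 mod 23 = 3^2 = 9
  bit 3 = 0: r = r^2 mod 23 = 9^2 = 12
  bit 4 = 1: r = r^2 * 7 mod 23 = 12^2 * 7 = 6*7 = 19
  -> B = 19
s = B^a = 19^2 mod 23  (bits of 2 = 10)
  bit 0 = 1: r = r^2 * 19 mod 23 = 1^2 * 19 = 1*19 = 19
  bit 1 = 0: r = r^2 mod 23 = 19^2 = 16
  -> s = B^a = 16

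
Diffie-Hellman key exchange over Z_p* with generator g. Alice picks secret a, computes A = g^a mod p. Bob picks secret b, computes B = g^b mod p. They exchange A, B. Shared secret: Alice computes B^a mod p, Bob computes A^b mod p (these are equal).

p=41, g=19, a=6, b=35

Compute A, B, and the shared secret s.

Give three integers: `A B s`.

A = 19^6 mod 41  (bits of 6 = 110)
  bit 0 = 1: r = r^2 * 19 mod 41 = 1^2 * 19 = 1*19 = 19
  bit 1 = 1: r = r^2 * 19 mod 41 = 19^2 * 19 = 33*19 = 12
  bit 2 = 0: r = r^2 mod 41 = 12^2 = 21
  -> A = 21
B = 19^35 mod 41  (bits of 35 = 100011)
  bit 0 = 1: r = r^2 * 19 mod 41 = 1^2 * 19 = 1*19 = 19
  bit 1 = 0: r = r^2 mod 41 = 19^2 = 33
  bit 2 = 0: r = r^2 mod 41 = 33^2 = 23
  bit 3 = 0: r = r^2 mod 41 = 23^2 = 37
  bit 4 = 1: r = r^2 * 19 mod 41 = 37^2 * 19 = 16*19 = 17
  bit 5 = 1: r = r^2 * 19 mod 41 = 17^2 * 19 = 2*19 = 38
  -> B = 38
s = B^a = 38^6 mod 41  (bits of 6 = 110)
  bit 0 = 1: r = r^2 * 38 mod 41 = 1^2 * 38 = 1*38 = 38
  bit 1 = 1: r = r^2 * 38 mod 41 = 38^2 * 38 = 9*38 = 14
  bit 2 = 0: r = r^2 mod 41 = 14^2 = 32
  -> s = B^a = 32

Answer: 21 38 32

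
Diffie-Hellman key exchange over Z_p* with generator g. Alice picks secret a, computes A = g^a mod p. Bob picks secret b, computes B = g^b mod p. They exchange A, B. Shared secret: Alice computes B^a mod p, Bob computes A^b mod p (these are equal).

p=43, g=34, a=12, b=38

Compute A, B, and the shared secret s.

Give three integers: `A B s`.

Answer: 16 31 11

Derivation:
A = 34^12 mod 43  (bits of 12 = 1100)
  bit 0 = 1: r = r^2 * 34 mod 43 = 1^2 * 34 = 1*34 = 34
  bit 1 = 1: r = r^2 * 34 mod 43 = 34^2 * 34 = 38*34 = 2
  bit 2 = 0: r = r^2 mod 43 = 2^2 = 4
  bit 3 = 0: r = r^2 mod 43 = 4^2 = 16
  -> A = 16
B = 34^38 mod 43  (bits of 38 = 100110)
  bit 0 = 1: r = r^2 * 34 mod 43 = 1^2 * 34 = 1*34 = 34
  bit 1 = 0: r = r^2 mod 43 = 34^2 = 38
  bit 2 = 0: r = r^2 mod 43 = 38^2 = 25
  bit 3 = 1: r = r^2 * 34 mod 43 = 25^2 * 34 = 23*34 = 8
  bit 4 = 1: r = r^2 * 34 mod 43 = 8^2 * 34 = 21*34 = 26
  bit 5 = 0: r = r^2 mod 43 = 26^2 = 31
  -> B = 31
s = B^a = 31^12 mod 43  (bits of 12 = 1100)
  bit 0 = 1: r = r^2 * 31 mod 43 = 1^2 * 31 = 1*31 = 31
  bit 1 = 1: r = r^2 * 31 mod 43 = 31^2 * 31 = 15*31 = 35
  bit 2 = 0: r = r^2 mod 43 = 35^2 = 21
  bit 3 = 0: r = r^2 mod 43 = 21^2 = 11
  -> s = B^a = 11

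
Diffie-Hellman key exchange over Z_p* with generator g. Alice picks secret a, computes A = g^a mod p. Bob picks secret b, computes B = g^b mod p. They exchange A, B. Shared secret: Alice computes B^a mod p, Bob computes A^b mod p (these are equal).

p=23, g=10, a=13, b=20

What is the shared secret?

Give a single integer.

A = 10^13 mod 23  (bits of 13 = 1101)
  bit 0 = 1: r = r^2 * 10 mod 23 = 1^2 * 10 = 1*10 = 10
  bit 1 = 1: r = r^2 * 10 mod 23 = 10^2 * 10 = 8*10 = 11
  bit 2 = 0: r = r^2 mod 23 = 11^2 = 6
  bit 3 = 1: r = r^2 * 10 mod 23 = 6^2 * 10 = 13*10 = 15
  -> A = 15
B = 10^20 mod 23  (bits of 20 = 10100)
  bit 0 = 1: r = r^2 * 10 mod 23 = 1^2 * 10 = 1*10 = 10
  bit 1 = 0: r = r^2 mod 23 = 10^2 = 8
  bit 2 = 1: r = r^2 * 10 mod 23 = 8^2 * 10 = 18*10 = 19
  bit 3 = 0: r = r^2 mod 23 = 19^2 = 16
  bit 4 = 0: r = r^2 mod 23 = 16^2 = 3
  -> B = 3
s = B^a = 3^13 mod 23  (bits of 13 = 1101)
  bit 0 = 1: r = r^2 * 3 mod 23 = 1^2 * 3 = 1*3 = 3
  bit 1 = 1: r = r^2 * 3 mod 23 = 3^2 * 3 = 9*3 = 4
  bit 2 = 0: r = r^2 mod 23 = 4^2 = 16
  bit 3 = 1: r = r^2 * 3 mod 23 = 16^2 * 3 = 3*3 = 9
  -> s = B^a = 9

Answer: 9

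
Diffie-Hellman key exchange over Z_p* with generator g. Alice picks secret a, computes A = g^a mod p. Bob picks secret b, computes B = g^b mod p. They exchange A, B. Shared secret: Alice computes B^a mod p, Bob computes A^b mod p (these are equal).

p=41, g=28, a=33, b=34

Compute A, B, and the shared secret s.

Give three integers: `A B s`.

Answer: 11 21 5

Derivation:
A = 28^33 mod 41  (bits of 33 = 100001)
  bit 0 = 1: r = r^2 * 28 mod 41 = 1^2 * 28 = 1*28 = 28
  bit 1 = 0: r = r^2 mod 41 = 28^2 = 5
  bit 2 = 0: r = r^2 mod 41 = 5^2 = 25
  bit 3 = 0: r = r^2 mod 41 = 25^2 = 10
  bit 4 = 0: r = r^2 mod 41 = 10^2 = 18
  bit 5 = 1: r = r^2 * 28 mod 41 = 18^2 * 28 = 37*28 = 11
  -> A = 11
B = 28^34 mod 41  (bits of 34 = 100010)
  bit 0 = 1: r = r^2 * 28 mod 41 = 1^2 * 28 = 1*28 = 28
  bit 1 = 0: r = r^2 mod 41 = 28^2 = 5
  bit 2 = 0: r = r^2 mod 41 = 5^2 = 25
  bit 3 = 0: r = r^2 mod 41 = 25^2 = 10
  bit 4 = 1: r = r^2 * 28 mod 41 = 10^2 * 28 = 18*28 = 12
  bit 5 = 0: r = r^2 mod 41 = 12^2 = 21
  -> B = 21
s = B^a = 21^33 mod 41  (bits of 33 = 100001)
  bit 0 = 1: r = r^2 * 21 mod 41 = 1^2 * 21 = 1*21 = 21
  bit 1 = 0: r = r^2 mod 41 = 21^2 = 31
  bit 2 = 0: r = r^2 mod 41 = 31^2 = 18
  bit 3 = 0: r = r^2 mod 41 = 18^2 = 37
  bit 4 = 0: r = r^2 mod 41 = 37^2 = 16
  bit 5 = 1: r = r^2 * 21 mod 41 = 16^2 * 21 = 10*21 = 5
  -> s = B^a = 5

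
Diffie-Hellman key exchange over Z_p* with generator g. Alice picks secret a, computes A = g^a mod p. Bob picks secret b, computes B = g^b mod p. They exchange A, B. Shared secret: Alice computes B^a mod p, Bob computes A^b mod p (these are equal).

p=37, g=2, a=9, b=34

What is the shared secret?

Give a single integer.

Answer: 36

Derivation:
A = 2^9 mod 37  (bits of 9 = 1001)
  bit 0 = 1: r = r^2 * 2 mod 37 = 1^2 * 2 = 1*2 = 2
  bit 1 = 0: r = r^2 mod 37 = 2^2 = 4
  bit 2 = 0: r = r^2 mod 37 = 4^2 = 16
  bit 3 = 1: r = r^2 * 2 mod 37 = 16^2 * 2 = 34*2 = 31
  -> A = 31
B = 2^34 mod 37  (bits of 34 = 100010)
  bit 0 = 1: r = r^2 * 2 mod 37 = 1^2 * 2 = 1*2 = 2
  bit 1 = 0: r = r^2 mod 37 = 2^2 = 4
  bit 2 = 0: r = r^2 mod 37 = 4^2 = 16
  bit 3 = 0: r = r^2 mod 37 = 16^2 = 34
  bit 4 = 1: r = r^2 * 2 mod 37 = 34^2 * 2 = 9*2 = 18
  bit 5 = 0: r = r^2 mod 37 = 18^2 = 28
  -> B = 28
s = B^a = 28^9 mod 37  (bits of 9 = 1001)
  bit 0 = 1: r = r^2 * 28 mod 37 = 1^2 * 28 = 1*28 = 28
  bit 1 = 0: r = r^2 mod 37 = 28^2 = 7
  bit 2 = 0: r = r^2 mod 37 = 7^2 = 12
  bit 3 = 1: r = r^2 * 28 mod 37 = 12^2 * 28 = 33*28 = 36
  -> s = B^a = 36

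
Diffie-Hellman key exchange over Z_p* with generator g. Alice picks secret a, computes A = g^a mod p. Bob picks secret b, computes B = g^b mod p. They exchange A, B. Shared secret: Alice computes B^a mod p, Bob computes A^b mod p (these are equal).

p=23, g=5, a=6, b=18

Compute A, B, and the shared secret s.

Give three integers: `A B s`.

Answer: 8 6 12

Derivation:
A = 5^6 mod 23  (bits of 6 = 110)
  bit 0 = 1: r = r^2 * 5 mod 23 = 1^2 * 5 = 1*5 = 5
  bit 1 = 1: r = r^2 * 5 mod 23 = 5^2 * 5 = 2*5 = 10
  bit 2 = 0: r = r^2 mod 23 = 10^2 = 8
  -> A = 8
B = 5^18 mod 23  (bits of 18 = 10010)
  bit 0 = 1: r = r^2 * 5 mod 23 = 1^2 * 5 = 1*5 = 5
  bit 1 = 0: r = r^2 mod 23 = 5^2 = 2
  bit 2 = 0: r = r^2 mod 23 = 2^2 = 4
  bit 3 = 1: r = r^2 * 5 mod 23 = 4^2 * 5 = 16*5 = 11
  bit 4 = 0: r = r^2 mod 23 = 11^2 = 6
  -> B = 6
s = B^a = 6^6 mod 23  (bits of 6 = 110)
  bit 0 = 1: r = r^2 * 6 mod 23 = 1^2 * 6 = 1*6 = 6
  bit 1 = 1: r = r^2 * 6 mod 23 = 6^2 * 6 = 13*6 = 9
  bit 2 = 0: r = r^2 mod 23 = 9^2 = 12
  -> s = B^a = 12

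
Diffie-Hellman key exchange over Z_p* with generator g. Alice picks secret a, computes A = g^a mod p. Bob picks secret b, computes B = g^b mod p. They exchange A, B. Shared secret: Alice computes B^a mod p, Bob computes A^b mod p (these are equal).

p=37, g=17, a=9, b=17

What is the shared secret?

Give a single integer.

Answer: 6

Derivation:
A = 17^9 mod 37  (bits of 9 = 1001)
  bit 0 = 1: r = r^2 * 17 mod 37 = 1^2 * 17 = 1*17 = 17
  bit 1 = 0: r = r^2 mod 37 = 17^2 = 30
  bit 2 = 0: r = r^2 mod 37 = 30^2 = 12
  bit 3 = 1: r = r^2 * 17 mod 37 = 12^2 * 17 = 33*17 = 6
  -> A = 6
B = 17^17 mod 37  (bits of 17 = 10001)
  bit 0 = 1: r = r^2 * 17 mod 37 = 1^2 * 17 = 1*17 = 17
  bit 1 = 0: r = r^2 mod 37 = 17^2 = 30
  bit 2 = 0: r = r^2 mod 37 = 30^2 = 12
  bit 3 = 0: r = r^2 mod 37 = 12^2 = 33
  bit 4 = 1: r = r^2 * 17 mod 37 = 33^2 * 17 = 16*17 = 13
  -> B = 13
s = B^a = 13^9 mod 37  (bits of 9 = 1001)
  bit 0 = 1: r = r^2 * 13 mod 37 = 1^2 * 13 = 1*13 = 13
  bit 1 = 0: r = r^2 mod 37 = 13^2 = 21
  bit 2 = 0: r = r^2 mod 37 = 21^2 = 34
  bit 3 = 1: r = r^2 * 13 mod 37 = 34^2 * 13 = 9*13 = 6
  -> s = B^a = 6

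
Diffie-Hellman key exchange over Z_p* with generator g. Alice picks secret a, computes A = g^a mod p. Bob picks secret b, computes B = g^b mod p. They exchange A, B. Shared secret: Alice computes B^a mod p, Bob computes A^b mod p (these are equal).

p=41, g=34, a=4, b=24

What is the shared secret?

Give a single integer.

Answer: 16

Derivation:
A = 34^4 mod 41  (bits of 4 = 100)
  bit 0 = 1: r = r^2 * 34 mod 41 = 1^2 * 34 = 1*34 = 34
  bit 1 = 0: r = r^2 mod 41 = 34^2 = 8
  bit 2 = 0: r = r^2 mod 41 = 8^2 = 23
  -> A = 23
B = 34^24 mod 41  (bits of 24 = 11000)
  bit 0 = 1: r = r^2 * 34 mod 41 = 1^2 * 34 = 1*34 = 34
  bit 1 = 1: r = r^2 * 34 mod 41 = 34^2 * 34 = 8*34 = 26
  bit 2 = 0: r = r^2 mod 41 = 26^2 = 20
  bit 3 = 0: r = r^2 mod 41 = 20^2 = 31
  bit 4 = 0: r = r^2 mod 41 = 31^2 = 18
  -> B = 18
s = B^a = 18^4 mod 41  (bits of 4 = 100)
  bit 0 = 1: r = r^2 * 18 mod 41 = 1^2 * 18 = 1*18 = 18
  bit 1 = 0: r = r^2 mod 41 = 18^2 = 37
  bit 2 = 0: r = r^2 mod 41 = 37^2 = 16
  -> s = B^a = 16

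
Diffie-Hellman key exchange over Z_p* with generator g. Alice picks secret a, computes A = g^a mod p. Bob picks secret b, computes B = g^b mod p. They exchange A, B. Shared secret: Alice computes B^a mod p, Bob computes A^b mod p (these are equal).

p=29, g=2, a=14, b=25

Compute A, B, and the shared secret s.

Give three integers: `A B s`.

Answer: 28 11 28

Derivation:
A = 2^14 mod 29  (bits of 14 = 1110)
  bit 0 = 1: r = r^2 * 2 mod 29 = 1^2 * 2 = 1*2 = 2
  bit 1 = 1: r = r^2 * 2 mod 29 = 2^2 * 2 = 4*2 = 8
  bit 2 = 1: r = r^2 * 2 mod 29 = 8^2 * 2 = 6*2 = 12
  bit 3 = 0: r = r^2 mod 29 = 12^2 = 28
  -> A = 28
B = 2^25 mod 29  (bits of 25 = 11001)
  bit 0 = 1: r = r^2 * 2 mod 29 = 1^2 * 2 = 1*2 = 2
  bit 1 = 1: r = r^2 * 2 mod 29 = 2^2 * 2 = 4*2 = 8
  bit 2 = 0: r = r^2 mod 29 = 8^2 = 6
  bit 3 = 0: r = r^2 mod 29 = 6^2 = 7
  bit 4 = 1: r = r^2 * 2 mod 29 = 7^2 * 2 = 20*2 = 11
  -> B = 11
s = B^a = 11^14 mod 29  (bits of 14 = 1110)
  bit 0 = 1: r = r^2 * 11 mod 29 = 1^2 * 11 = 1*11 = 11
  bit 1 = 1: r = r^2 * 11 mod 29 = 11^2 * 11 = 5*11 = 26
  bit 2 = 1: r = r^2 * 11 mod 29 = 26^2 * 11 = 9*11 = 12
  bit 3 = 0: r = r^2 mod 29 = 12^2 = 28
  -> s = B^a = 28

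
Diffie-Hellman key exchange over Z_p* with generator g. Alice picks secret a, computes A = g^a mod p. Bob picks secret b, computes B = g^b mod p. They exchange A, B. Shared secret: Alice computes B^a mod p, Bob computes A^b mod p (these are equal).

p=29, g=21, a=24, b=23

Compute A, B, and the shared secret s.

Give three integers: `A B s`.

Answer: 25 15 16

Derivation:
A = 21^24 mod 29  (bits of 24 = 11000)
  bit 0 = 1: r = r^2 * 21 mod 29 = 1^2 * 21 = 1*21 = 21
  bit 1 = 1: r = r^2 * 21 mod 29 = 21^2 * 21 = 6*21 = 10
  bit 2 = 0: r = r^2 mod 29 = 10^2 = 13
  bit 3 = 0: r = r^2 mod 29 = 13^2 = 24
  bit 4 = 0: r = r^2 mod 29 = 24^2 = 25
  -> A = 25
B = 21^23 mod 29  (bits of 23 = 10111)
  bit 0 = 1: r = r^2 * 21 mod 29 = 1^2 * 21 = 1*21 = 21
  bit 1 = 0: r = r^2 mod 29 = 21^2 = 6
  bit 2 = 1: r = r^2 * 21 mod 29 = 6^2 * 21 = 7*21 = 2
  bit 3 = 1: r = r^2 * 21 mod 29 = 2^2 * 21 = 4*21 = 26
  bit 4 = 1: r = r^2 * 21 mod 29 = 26^2 * 21 = 9*21 = 15
  -> B = 15
s = B^a = 15^24 mod 29  (bits of 24 = 11000)
  bit 0 = 1: r = r^2 * 15 mod 29 = 1^2 * 15 = 1*15 = 15
  bit 1 = 1: r = r^2 * 15 mod 29 = 15^2 * 15 = 22*15 = 11
  bit 2 = 0: r = r^2 mod 29 = 11^2 = 5
  bit 3 = 0: r = r^2 mod 29 = 5^2 = 25
  bit 4 = 0: r = r^2 mod 29 = 25^2 = 16
  -> s = B^a = 16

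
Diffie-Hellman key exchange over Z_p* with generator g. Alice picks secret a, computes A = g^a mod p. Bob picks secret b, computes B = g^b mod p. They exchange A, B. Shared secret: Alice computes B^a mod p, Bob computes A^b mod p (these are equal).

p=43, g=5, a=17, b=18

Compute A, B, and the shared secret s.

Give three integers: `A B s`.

A = 5^17 mod 43  (bits of 17 = 10001)
  bit 0 = 1: r = r^2 * 5 mod 43 = 1^2 * 5 = 1*5 = 5
  bit 1 = 0: r = r^2 mod 43 = 5^2 = 25
  bit 2 = 0: r = r^2 mod 43 = 25^2 = 23
  bit 3 = 0: r = r^2 mod 43 = 23^2 = 13
  bit 4 = 1: r = r^2 * 5 mod 43 = 13^2 * 5 = 40*5 = 28
  -> A = 28
B = 5^18 mod 43  (bits of 18 = 10010)
  bit 0 = 1: r = r^2 * 5 mod 43 = 1^2 * 5 = 1*5 = 5
  bit 1 = 0: r = r^2 mod 43 = 5^2 = 25
  bit 2 = 0: r = r^2 mod 43 = 25^2 = 23
  bit 3 = 1: r = r^2 * 5 mod 43 = 23^2 * 5 = 13*5 = 22
  bit 4 = 0: r = r^2 mod 43 = 22^2 = 11
  -> B = 11
s = B^a = 11^17 mod 43  (bits of 17 = 10001)
  bit 0 = 1: r = r^2 * 11 mod 43 = 1^2 * 11 = 1*11 = 11
  bit 1 = 0: r = r^2 mod 43 = 11^2 = 35
  bit 2 = 0: r = r^2 mod 43 = 35^2 = 21
  bit 3 = 0: r = r^2 mod 43 = 21^2 = 11
  bit 4 = 1: r = r^2 * 11 mod 43 = 11^2 * 11 = 35*11 = 41
  -> s = B^a = 41

Answer: 28 11 41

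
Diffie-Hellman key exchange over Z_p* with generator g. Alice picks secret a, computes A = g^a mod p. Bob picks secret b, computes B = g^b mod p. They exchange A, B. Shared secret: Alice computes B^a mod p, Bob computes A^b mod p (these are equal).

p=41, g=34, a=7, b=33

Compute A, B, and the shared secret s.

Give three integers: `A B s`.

Answer: 24 12 22

Derivation:
A = 34^7 mod 41  (bits of 7 = 111)
  bit 0 = 1: r = r^2 * 34 mod 41 = 1^2 * 34 = 1*34 = 34
  bit 1 = 1: r = r^2 * 34 mod 41 = 34^2 * 34 = 8*34 = 26
  bit 2 = 1: r = r^2 * 34 mod 41 = 26^2 * 34 = 20*34 = 24
  -> A = 24
B = 34^33 mod 41  (bits of 33 = 100001)
  bit 0 = 1: r = r^2 * 34 mod 41 = 1^2 * 34 = 1*34 = 34
  bit 1 = 0: r = r^2 mod 41 = 34^2 = 8
  bit 2 = 0: r = r^2 mod 41 = 8^2 = 23
  bit 3 = 0: r = r^2 mod 41 = 23^2 = 37
  bit 4 = 0: r = r^2 mod 41 = 37^2 = 16
  bit 5 = 1: r = r^2 * 34 mod 41 = 16^2 * 34 = 10*34 = 12
  -> B = 12
s = B^a = 12^7 mod 41  (bits of 7 = 111)
  bit 0 = 1: r = r^2 * 12 mod 41 = 1^2 * 12 = 1*12 = 12
  bit 1 = 1: r = r^2 * 12 mod 41 = 12^2 * 12 = 21*12 = 6
  bit 2 = 1: r = r^2 * 12 mod 41 = 6^2 * 12 = 36*12 = 22
  -> s = B^a = 22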